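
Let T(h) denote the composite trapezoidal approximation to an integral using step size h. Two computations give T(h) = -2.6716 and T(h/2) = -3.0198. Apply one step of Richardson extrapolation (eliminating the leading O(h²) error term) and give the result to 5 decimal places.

-3.13587

R = (4·T(h/2) − T(h)) / 3 = (4·(-3.0198) − (-2.6716))/3 = (-9.4076)/3 = -3.13587.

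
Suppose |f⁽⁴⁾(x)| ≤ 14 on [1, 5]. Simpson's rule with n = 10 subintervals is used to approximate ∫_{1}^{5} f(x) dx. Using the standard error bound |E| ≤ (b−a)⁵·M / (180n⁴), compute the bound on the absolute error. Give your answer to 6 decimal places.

|E| ≤ (4)⁵·14 / (180·10⁴) = 14336/1800000 = 0.007964.

0.007964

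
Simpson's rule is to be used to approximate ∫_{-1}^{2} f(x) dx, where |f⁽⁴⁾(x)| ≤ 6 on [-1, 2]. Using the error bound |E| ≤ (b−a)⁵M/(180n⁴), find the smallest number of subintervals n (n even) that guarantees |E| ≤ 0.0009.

Need 1458/(180n⁴) ≤ 0.0009.
n⁴ ≥ 1458/(180·0.0009) = 9000 ⇒ n ≥ 9.7400, so the smallest even n is 10. (n must be even for Simpson's rule.)

10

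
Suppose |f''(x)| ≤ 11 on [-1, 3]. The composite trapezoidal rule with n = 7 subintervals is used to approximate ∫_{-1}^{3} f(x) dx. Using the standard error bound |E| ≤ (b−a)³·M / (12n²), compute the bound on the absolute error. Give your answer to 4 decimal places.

1.1973

|E| ≤ (4)³·11 / (12·7²) = 704/588 = 1.1973.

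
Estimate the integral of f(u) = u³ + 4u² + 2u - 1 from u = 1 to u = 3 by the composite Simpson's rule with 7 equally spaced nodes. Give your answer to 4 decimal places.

60.6667

h = (3 − 1)/6 = 0.333333.
Nodes u₀,…,u₆ = 1, 1.333333, 1.666667, 2, 2.333333, 2.666667, 3.
f(u) = u³ + 4u² + 2u - 1: f₀=6, f₁=11.148148, f₂=18.074074, f₃=27, f₄=38.148148, f₅=51.740741, f₆=68.
(h/3)·[f₀ + 4f₁ + 2f₂ + 4f₃ + 2f₄ + 4f₅ + f₆] = 0.111111·(546) = 60.6667.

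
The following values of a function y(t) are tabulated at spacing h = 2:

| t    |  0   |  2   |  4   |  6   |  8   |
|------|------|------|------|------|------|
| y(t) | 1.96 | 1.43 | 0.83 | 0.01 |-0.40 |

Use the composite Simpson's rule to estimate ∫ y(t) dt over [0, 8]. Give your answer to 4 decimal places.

h = 2, n = 4.
(h/3)·[y₀ + 4y₁ + 2y₂ + 4y₃ + y₄] = 0.666667·(8.98) = 5.9867.

5.9867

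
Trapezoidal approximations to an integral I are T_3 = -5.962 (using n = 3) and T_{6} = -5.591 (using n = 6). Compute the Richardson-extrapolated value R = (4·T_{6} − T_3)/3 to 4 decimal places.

R = (4·T_{6} − T_3) / 3 = (4·(-5.591) − (-5.962))/3 = (-16.402)/3 = -5.4673.

-5.4673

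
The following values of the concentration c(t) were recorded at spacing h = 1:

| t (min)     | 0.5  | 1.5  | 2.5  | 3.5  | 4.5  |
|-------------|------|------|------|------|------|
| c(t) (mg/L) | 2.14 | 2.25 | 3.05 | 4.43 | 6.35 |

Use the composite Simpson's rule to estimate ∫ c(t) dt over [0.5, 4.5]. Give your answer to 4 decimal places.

13.7700

h = 1, n = 4.
(h/3)·[y₀ + 4y₁ + 2y₂ + 4y₃ + y₄] = 0.333333·(41.31) = 13.7700.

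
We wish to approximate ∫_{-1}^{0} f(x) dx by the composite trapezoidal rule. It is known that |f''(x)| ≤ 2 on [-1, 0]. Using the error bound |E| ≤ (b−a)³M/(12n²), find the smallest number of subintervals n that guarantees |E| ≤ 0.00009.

44

Need 2/(12n²) ≤ 0.00009.
n² ≥ 2/(12·0.00009) = 1851.85 ⇒ n ≥ 43.0331, so the smallest n is 44.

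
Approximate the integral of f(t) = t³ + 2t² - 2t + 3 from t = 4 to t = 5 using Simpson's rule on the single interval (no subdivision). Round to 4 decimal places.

126.9167

S = (b−a)/6 · [f(4) + 4f(4.5) + f(5)] = 0.166667·[91 + 4·125.625 + 168] = 126.9167.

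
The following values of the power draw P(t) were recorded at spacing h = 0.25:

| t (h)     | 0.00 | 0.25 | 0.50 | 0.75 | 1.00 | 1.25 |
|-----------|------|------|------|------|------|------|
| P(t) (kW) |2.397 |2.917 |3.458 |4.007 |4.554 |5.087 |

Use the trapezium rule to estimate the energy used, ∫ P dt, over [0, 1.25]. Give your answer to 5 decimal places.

h = 0.25, n = 5.
(h/2)·[y₀ + 2y₁ + 2y₂ + 2y₃ + 2y₄ + y₅] = 0.125·(37.356) = 4.66950.

4.66950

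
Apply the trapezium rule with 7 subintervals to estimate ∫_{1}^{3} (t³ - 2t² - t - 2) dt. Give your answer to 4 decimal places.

h = (3 − 1)/7 = 0.285714.
Nodes t₀,…,t₇ = 1, 1.285714, 1.571429, 1.857143, 2.142857, 2.428571, 2.714286, 3.
f(t) = t³ - 2t² - t - 2: f₀=-4, f₁=-4.466472, f₂=-4.629738, f₃=-4.349854, f₄=-3.486880, f₅=-1.900875, f₆=0.548105, f₇=4.
(h/2)·[f₀ + 2f₁ + 2f₂ + 2f₃ + 2f₄ + 2f₅ + 2f₆ + f₇] = 0.142857·(-36.571429) = -5.2245.

-5.2245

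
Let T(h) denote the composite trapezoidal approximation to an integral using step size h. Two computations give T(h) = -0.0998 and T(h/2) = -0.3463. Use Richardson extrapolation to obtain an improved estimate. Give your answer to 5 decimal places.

R = (4·T(h/2) − T(h)) / 3 = (4·(-0.3463) − (-0.0998))/3 = (-1.2854)/3 = -0.42847.

-0.42847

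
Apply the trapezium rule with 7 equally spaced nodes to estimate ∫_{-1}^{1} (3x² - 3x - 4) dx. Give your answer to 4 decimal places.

h = (1 − (-1))/6 = 0.333333.
Nodes x₀,…,x₆ = -1, -0.666667, -0.333333, 0, 0.333333, 0.666667, 1.
f(x) = 3x² - 3x - 4: f₀=2, f₁=-0.666667, f₂=-2.666667, f₃=-4, f₄=-4.666667, f₅=-4.666667, f₆=-4.
(h/2)·[f₀ + 2f₁ + 2f₂ + 2f₃ + 2f₄ + 2f₅ + f₆] = 0.166667·(-35.333333) = -5.8889.

-5.8889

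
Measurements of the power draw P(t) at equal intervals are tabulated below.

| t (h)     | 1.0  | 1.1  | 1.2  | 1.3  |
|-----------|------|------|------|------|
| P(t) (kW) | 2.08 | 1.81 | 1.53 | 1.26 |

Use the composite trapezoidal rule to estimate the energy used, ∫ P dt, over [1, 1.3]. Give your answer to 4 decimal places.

h = 0.1, n = 3.
(h/2)·[y₀ + 2y₁ + 2y₂ + y₃] = 0.05·(10.02) = 0.5010.

0.5010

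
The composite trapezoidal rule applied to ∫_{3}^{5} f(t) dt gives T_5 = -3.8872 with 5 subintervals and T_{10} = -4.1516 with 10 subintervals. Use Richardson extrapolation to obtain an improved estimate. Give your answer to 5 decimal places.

R = (4·T_{10} − T_5) / 3 = (4·(-4.1516) − (-3.8872))/3 = (-12.7192)/3 = -4.23973.

-4.23973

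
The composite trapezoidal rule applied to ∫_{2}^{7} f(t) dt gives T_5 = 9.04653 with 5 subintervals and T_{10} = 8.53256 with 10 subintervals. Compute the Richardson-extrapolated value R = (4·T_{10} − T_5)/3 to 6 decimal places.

8.361237

R = (4·T_{10} − T_5) / 3 = (4·8.53256 − 9.04653)/3 = (25.08371)/3 = 8.361237.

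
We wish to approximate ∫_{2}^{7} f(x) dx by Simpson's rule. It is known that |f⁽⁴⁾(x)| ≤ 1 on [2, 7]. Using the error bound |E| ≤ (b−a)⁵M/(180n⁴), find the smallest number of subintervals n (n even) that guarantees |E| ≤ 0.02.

6

Need 3125/(180n⁴) ≤ 0.02.
n⁴ ≥ 3125/(180·0.02) = 868.056 ⇒ n ≥ 5.4280, so the smallest even n is 6. (n must be even for Simpson's rule.)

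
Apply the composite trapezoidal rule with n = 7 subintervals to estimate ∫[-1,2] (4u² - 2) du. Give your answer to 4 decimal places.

6.3673

h = (2 − (-1))/7 = 0.428571.
Nodes u₀,…,u₇ = -1, -0.571429, -0.142857, 0.285714, 0.714286, 1.142857, 1.571429, 2.
f(u) = 4u² - 2: f₀=2, f₁=-0.693878, f₂=-1.918367, f₃=-1.673469, f₄=0.040816, f₅=3.224490, f₆=7.877551, f₇=14.
(h/2)·[f₀ + 2f₁ + 2f₂ + 2f₃ + 2f₄ + 2f₅ + 2f₆ + f₇] = 0.214286·(29.714286) = 6.3673.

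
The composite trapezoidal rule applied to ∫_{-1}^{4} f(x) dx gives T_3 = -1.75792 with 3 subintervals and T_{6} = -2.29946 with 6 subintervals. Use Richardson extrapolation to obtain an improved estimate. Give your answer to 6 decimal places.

R = (4·T_{6} − T_3) / 3 = (4·(-2.29946) − (-1.75792))/3 = (-7.43992)/3 = -2.479973.

-2.479973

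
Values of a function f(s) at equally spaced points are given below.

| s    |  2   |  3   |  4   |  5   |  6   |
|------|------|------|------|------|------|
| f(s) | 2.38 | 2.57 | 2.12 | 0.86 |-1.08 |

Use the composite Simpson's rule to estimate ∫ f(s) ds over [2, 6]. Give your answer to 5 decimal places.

h = 1, n = 4.
(h/3)·[y₀ + 4y₁ + 2y₂ + 4y₃ + y₄] = 0.333333·(19.26) = 6.42000.

6.42000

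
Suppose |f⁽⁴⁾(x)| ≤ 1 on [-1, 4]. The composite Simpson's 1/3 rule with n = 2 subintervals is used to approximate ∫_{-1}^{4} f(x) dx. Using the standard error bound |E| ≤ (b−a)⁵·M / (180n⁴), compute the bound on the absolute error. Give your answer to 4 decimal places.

|E| ≤ (5)⁵·1 / (180·2⁴) = 3125/2880 = 1.0851.

1.0851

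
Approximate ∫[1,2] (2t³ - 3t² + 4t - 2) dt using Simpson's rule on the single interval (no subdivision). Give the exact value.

4.5

S = (b−a)/6 · [f(1) + 4f(1.5) + f(2)] = 0.166667·[1 + 4·4 + 10] = 4.5.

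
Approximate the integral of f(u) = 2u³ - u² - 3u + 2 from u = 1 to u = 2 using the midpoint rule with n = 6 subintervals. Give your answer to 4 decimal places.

2.6481

h = (2 − 1)/6 = 0.166667.
Midpoints m₁,…,m₆ = 1.083333, 1.25, 1.416667, 1.583333, 1.75, 1.916667.
f(m₁)=0.119213, f(m₂)=0.59375, f(m₃)=1.429398, f(m₄)=2.681713, f(m₅)=4.40625, f(m₆)=6.658565.
h·[f(m₁) + f(m₂) + f(m₃) + f(m₄) + f(m₅) + f(m₆)] = 0.166667·(15.888889) = 2.6481.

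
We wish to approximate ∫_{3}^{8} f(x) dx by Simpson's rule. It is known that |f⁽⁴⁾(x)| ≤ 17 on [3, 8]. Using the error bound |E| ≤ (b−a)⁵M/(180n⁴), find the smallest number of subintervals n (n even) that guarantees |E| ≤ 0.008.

Need 53125/(180n⁴) ≤ 0.008.
n⁴ ≥ 53125/(180·0.008) = 36892.4 ⇒ n ≥ 13.8591, so the smallest even n is 14. (n must be even for Simpson's rule.)

14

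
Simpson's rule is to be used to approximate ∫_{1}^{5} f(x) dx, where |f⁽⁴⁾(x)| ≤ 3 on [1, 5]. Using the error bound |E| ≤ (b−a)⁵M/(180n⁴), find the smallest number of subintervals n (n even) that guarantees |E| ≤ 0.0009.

12

Need 3072/(180n⁴) ≤ 0.0009.
n⁴ ≥ 3072/(180·0.0009) = 18963 ⇒ n ≥ 11.7348, so the smallest even n is 12. (n must be even for Simpson's rule.)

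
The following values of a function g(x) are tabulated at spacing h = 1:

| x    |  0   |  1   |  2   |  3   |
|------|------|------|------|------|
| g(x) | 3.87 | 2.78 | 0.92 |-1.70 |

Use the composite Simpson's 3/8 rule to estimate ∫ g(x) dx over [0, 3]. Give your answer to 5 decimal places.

4.97625

h = 1, n = 3.
(3h/8)·[y₀ + 3y₁ + 3y₂ + y₃] = 0.375·(13.27) = 4.97625.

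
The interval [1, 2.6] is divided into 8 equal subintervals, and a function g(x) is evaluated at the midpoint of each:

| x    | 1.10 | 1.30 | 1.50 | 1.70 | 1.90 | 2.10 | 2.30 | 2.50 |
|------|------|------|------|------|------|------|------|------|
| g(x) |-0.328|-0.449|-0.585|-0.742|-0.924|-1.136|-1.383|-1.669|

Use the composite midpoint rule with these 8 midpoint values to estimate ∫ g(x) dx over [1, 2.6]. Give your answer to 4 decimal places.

-1.4432

h = 0.2, n = 8.
h·[y(m₁) + y(m₂) + y(m₃) + y(m₄) + y(m₅) + y(m₆) + y(m₇) + y(m₈)] = 0.2·(-7.216) = -1.4432.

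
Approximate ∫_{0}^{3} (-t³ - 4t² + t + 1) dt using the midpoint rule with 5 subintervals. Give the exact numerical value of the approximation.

-47.985

h = (3 − 0)/5 = 0.6.
Midpoints m₁,…,m₅ = 0.3, 0.9, 1.5, 2.1, 2.7.
f(m₁)=0.913, f(m₂)=-2.069, f(m₃)=-9.875, f(m₄)=-23.801, f(m₅)=-45.143.
h·[f(m₁) + f(m₂) + f(m₃) + f(m₄) + f(m₅)] = 0.6·(-79.975) = -47.985.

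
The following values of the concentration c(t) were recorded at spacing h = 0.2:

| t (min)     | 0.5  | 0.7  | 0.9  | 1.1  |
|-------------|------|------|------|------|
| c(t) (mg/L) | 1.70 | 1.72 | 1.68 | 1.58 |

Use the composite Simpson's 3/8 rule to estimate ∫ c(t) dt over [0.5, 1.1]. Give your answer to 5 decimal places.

h = 0.2, n = 3.
(3h/8)·[y₀ + 3y₁ + 3y₂ + y₃] = 0.075·(13.48) = 1.01100.

1.01100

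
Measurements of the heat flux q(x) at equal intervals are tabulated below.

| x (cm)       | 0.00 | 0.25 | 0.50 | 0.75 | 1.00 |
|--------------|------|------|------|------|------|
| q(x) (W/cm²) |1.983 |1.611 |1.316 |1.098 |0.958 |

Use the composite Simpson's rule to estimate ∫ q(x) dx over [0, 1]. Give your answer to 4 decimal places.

h = 0.25, n = 4.
(h/3)·[y₀ + 4y₁ + 2y₂ + 4y₃ + y₄] = 0.083333·(16.409) = 1.3674.

1.3674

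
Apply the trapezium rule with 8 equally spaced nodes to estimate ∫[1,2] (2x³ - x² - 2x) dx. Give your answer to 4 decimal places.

2.1939

h = (2 − 1)/7 = 0.142857.
Nodes x₀,…,x₇ = 1, 1.142857, 1.285714, 1.428571, 1.571429, 1.714286, 1.857143, 2.
f(x) = 2x³ - x² - 2x: f₀=-1, f₁=-0.606414, f₂=0.026239, f₃=0.932945, f₄=2.148688, f₅=3.708455, f₆=5.647230, f₇=8.
(h/2)·[f₀ + 2f₁ + 2f₂ + 2f₃ + 2f₄ + 2f₅ + 2f₆ + f₇] = 0.071429·(30.714286) = 2.1939.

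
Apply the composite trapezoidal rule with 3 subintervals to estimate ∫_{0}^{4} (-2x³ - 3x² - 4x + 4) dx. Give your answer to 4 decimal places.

-225.7778

h = (4 − 0)/3 = 1.333333.
Nodes x₀,…,x₃ = 0, 1.333333, 2.666667, 4.
f(x) = -2x³ - 3x² - 4x + 4: f₀=4, f₁=-11.407407, f₂=-65.925926, f₃=-188.
(h/2)·[f₀ + 2f₁ + 2f₂ + f₃] = 0.666667·(-338.666667) = -225.7778.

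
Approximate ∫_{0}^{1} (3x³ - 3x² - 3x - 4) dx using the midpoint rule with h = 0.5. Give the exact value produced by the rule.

-5.78125

h = (1 − 0)/2 = 0.5.
Midpoints m₁,…,m₂ = 0.25, 0.75.
f(m₁)=-4.890625, f(m₂)=-6.671875.
h·[f(m₁) + f(m₂)] = 0.5·(-11.5625) = -5.78125.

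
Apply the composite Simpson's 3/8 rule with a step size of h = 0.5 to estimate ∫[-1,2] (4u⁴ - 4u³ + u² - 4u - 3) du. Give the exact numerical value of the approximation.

h = (2 − (-1))/6 = 0.5.
Nodes u₀,…,u₆ = -1, -0.5, 0, 0.5, 1, 1.5, 2.
f(u) = 4u⁴ - 4u³ + u² - 4u - 3: f₀=10, f₁=0, f₂=-3, f₃=-5, f₄=-6, f₅=0, f₆=25.
(3h/8)·[f₀ + 3f₁ + 3f₂ + 2f₃ + 3f₄ + 3f₅ + f₆] = 0.1875·(-2) = -0.375.

-0.375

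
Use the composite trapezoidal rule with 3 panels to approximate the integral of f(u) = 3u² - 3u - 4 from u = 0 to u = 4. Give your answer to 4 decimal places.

h = (4 − 0)/3 = 1.333333.
Nodes u₀,…,u₃ = 0, 1.333333, 2.666667, 4.
f(u) = 3u² - 3u - 4: f₀=-4, f₁=-2.666667, f₂=9.333333, f₃=32.
(h/2)·[f₀ + 2f₁ + 2f₂ + f₃] = 0.666667·(41.333333) = 27.5556.

27.5556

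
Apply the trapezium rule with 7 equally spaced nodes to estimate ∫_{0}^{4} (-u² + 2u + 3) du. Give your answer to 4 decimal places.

h = (4 − 0)/6 = 0.666667.
Nodes u₀,…,u₆ = 0, 0.666667, 1.333333, 2, 2.666667, 3.333333, 4.
f(u) = -u² + 2u + 3: f₀=3, f₁=3.888889, f₂=3.888889, f₃=3, f₄=1.222222, f₅=-1.444444, f₆=-5.
(h/2)·[f₀ + 2f₁ + 2f₂ + 2f₃ + 2f₄ + 2f₅ + f₆] = 0.333333·(19.111111) = 6.3704.

6.3704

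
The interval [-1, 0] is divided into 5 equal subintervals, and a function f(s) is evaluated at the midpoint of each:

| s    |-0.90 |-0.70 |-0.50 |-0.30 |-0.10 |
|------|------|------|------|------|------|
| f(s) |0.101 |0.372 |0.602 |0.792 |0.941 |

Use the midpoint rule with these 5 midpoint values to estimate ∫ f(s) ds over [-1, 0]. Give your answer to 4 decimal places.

h = 0.2, n = 5.
h·[y(m₁) + y(m₂) + y(m₃) + y(m₄) + y(m₅)] = 0.2·(2.808) = 0.5616.

0.5616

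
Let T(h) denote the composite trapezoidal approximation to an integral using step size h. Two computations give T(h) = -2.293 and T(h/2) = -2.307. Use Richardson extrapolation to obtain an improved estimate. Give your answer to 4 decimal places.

-2.3117

R = (4·T(h/2) − T(h)) / 3 = (4·(-2.307) − (-2.293))/3 = (-6.935)/3 = -2.3117.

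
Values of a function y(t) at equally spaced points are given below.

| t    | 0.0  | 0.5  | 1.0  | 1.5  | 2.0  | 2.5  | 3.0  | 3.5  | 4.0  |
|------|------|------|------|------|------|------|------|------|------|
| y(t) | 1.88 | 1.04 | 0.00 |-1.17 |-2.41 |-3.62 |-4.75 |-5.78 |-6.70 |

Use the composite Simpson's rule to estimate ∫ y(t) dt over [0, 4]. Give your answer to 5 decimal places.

h = 0.5, n = 8.
(h/3)·[y₀ + 4y₁ + 2y₂ + 4y₃ + 2y₄ + 4y₅ + 2y₆ + 4y₇ + y₈] = 0.166667·(-57.26) = -9.54333.

-9.54333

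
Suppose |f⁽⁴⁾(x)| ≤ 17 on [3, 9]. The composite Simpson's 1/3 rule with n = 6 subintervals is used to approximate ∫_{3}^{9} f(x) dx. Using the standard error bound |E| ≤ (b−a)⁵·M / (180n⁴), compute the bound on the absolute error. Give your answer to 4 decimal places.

0.5667

|E| ≤ (6)⁵·17 / (180·6⁴) = 132192/233280 = 0.5667.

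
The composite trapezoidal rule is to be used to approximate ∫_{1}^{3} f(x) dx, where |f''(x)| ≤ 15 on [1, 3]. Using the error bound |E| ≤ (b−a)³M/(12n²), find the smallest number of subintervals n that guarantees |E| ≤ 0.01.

32

Need 120/(12n²) ≤ 0.01.
n² ≥ 120/(12·0.01) = 1000 ⇒ n ≥ 31.6228, so the smallest n is 32.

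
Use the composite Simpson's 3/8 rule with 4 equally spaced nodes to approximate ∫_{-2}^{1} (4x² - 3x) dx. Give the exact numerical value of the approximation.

h = (1 − (-2))/3 = 1.
Nodes x₀,…,x₃ = -2, -1, 0, 1.
f(x) = 4x² - 3x: f₀=22, f₁=7, f₂=0, f₃=1.
(3h/8)·[f₀ + 3f₁ + 3f₂ + f₃] = 0.375·(44) = 16.5.

16.5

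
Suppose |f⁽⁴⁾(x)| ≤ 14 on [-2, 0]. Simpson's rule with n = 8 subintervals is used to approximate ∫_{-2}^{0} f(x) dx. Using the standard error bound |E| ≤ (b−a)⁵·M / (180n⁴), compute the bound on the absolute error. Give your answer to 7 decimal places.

0.0006076

|E| ≤ (2)⁵·14 / (180·8⁴) = 448/737280 = 0.0006076.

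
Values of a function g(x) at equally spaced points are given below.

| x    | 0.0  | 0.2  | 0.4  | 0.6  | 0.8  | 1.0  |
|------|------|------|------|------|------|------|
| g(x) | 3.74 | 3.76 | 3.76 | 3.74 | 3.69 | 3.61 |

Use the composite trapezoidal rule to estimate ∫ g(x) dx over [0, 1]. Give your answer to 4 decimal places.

h = 0.2, n = 5.
(h/2)·[y₀ + 2y₁ + 2y₂ + 2y₃ + 2y₄ + y₅] = 0.1·(37.25) = 3.7250.

3.7250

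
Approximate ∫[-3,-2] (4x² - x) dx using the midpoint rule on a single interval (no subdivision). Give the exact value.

M = (b−a)·f(-2.5) = 1·(27.5) = 27.5.

27.5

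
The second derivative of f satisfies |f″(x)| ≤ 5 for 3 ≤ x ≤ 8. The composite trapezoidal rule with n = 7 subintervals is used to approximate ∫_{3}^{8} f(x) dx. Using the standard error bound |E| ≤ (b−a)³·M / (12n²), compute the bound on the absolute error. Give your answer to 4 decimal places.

1.0629

|E| ≤ (5)³·5 / (12·7²) = 625/588 = 1.0629.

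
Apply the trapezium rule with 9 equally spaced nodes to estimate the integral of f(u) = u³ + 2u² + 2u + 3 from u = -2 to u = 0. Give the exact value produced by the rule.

h = (0 − (-2))/8 = 0.25.
Nodes u₀,…,u₈ = -2, -1.75, -1.5, -1.25, -1, -0.75, -0.5, -0.25, 0.
f(u) = u³ + 2u² + 2u + 3: f₀=-1, f₁=0.265625, f₂=1.125, f₃=1.671875, f₄=2, f₅=2.203125, f₆=2.375, f₇=2.609375, f₈=3.
(h/2)·[f₀ + 2f₁ + 2f₂ + 2f₃ + 2f₄ + 2f₅ + 2f₆ + 2f₇ + f₈] = 0.125·(26.5) = 3.3125.

3.3125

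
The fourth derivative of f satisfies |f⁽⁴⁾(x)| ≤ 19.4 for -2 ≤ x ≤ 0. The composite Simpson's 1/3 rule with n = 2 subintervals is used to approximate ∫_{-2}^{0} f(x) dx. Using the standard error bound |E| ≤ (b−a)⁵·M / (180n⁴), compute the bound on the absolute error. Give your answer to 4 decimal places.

|E| ≤ (2)⁵·19.4 / (180·2⁴) = 620.8/2880 = 0.2156.

0.2156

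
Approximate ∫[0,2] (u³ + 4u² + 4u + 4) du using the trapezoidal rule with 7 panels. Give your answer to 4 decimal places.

h = (2 − 0)/7 = 0.285714.
Nodes u₀,…,u₇ = 0, 0.285714, 0.571429, 0.857143, 1.142857, 1.428571, 1.714286, 2.
f(u) = u³ + 4u² + 4u + 4: f₀=4, f₁=5.492711, f₂=7.778426, f₃=10.997085, f₄=15.288630, f₅=20.793003, f₆=27.650146, f₇=36.
(h/2)·[f₀ + 2f₁ + 2f₂ + 2f₃ + 2f₄ + 2f₅ + 2f₆ + f₇] = 0.142857·(216) = 30.8571.

30.8571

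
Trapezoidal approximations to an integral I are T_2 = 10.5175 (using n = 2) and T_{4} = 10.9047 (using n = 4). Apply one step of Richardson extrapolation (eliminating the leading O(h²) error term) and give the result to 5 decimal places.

R = (4·T_{4} − T_2) / 3 = (4·10.9047 − 10.5175)/3 = (33.1013)/3 = 11.03377.

11.03377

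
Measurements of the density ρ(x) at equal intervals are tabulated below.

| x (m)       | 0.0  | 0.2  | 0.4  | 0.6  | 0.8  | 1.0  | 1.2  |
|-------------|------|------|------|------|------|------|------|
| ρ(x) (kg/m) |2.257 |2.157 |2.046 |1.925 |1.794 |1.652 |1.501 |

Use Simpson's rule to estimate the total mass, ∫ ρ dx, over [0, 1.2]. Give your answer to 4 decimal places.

2.2916

h = 0.2, n = 6.
(h/3)·[y₀ + 4y₁ + 2y₂ + 4y₃ + 2y₄ + 4y₅ + y₆] = 0.066667·(34.374) = 2.2916.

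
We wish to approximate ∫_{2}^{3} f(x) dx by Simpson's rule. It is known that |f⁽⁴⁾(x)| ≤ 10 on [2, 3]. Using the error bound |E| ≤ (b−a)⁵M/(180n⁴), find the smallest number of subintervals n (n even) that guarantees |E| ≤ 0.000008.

Need 10/(180n⁴) ≤ 0.000008.
n⁴ ≥ 10/(180·0.000008) = 6944.44 ⇒ n ≥ 9.1287, so the smallest even n is 10. (n must be even for Simpson's rule.)

10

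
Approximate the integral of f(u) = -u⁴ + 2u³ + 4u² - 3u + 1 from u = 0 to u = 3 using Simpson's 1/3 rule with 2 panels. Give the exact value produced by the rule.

15.375

h = (3 − 0)/2 = 1.5.
Nodes u₀,…,u₂ = 0, 1.5, 3.
f(u) = -u⁴ + 2u³ + 4u² - 3u + 1: f₀=1, f₁=7.1875, f₂=1.
(h/3)·[f₀ + 4f₁ + f₂] = 0.5·(30.75) = 15.375.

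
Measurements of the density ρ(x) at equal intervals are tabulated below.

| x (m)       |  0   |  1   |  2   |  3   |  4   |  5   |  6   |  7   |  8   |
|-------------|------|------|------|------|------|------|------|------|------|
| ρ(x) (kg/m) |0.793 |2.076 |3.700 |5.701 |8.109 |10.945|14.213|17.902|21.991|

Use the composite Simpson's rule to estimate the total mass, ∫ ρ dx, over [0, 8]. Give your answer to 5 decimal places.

h = 1, n = 8.
(h/3)·[y₀ + 4y₁ + 2y₂ + 4y₃ + 2y₄ + 4y₅ + 2y₆ + 4y₇ + y₈] = 0.333333·(221.324) = 73.77467.

73.77467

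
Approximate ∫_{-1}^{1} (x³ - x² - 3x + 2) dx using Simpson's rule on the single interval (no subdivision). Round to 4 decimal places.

S = (b−a)/6 · [f(-1) + 4f(0) + f(1)] = 0.333333·[3 + 4·2 + (-1)] = 3.3333.

3.3333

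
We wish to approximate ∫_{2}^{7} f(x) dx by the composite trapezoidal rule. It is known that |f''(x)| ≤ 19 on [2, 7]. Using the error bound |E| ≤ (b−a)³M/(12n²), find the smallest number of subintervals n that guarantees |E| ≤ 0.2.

32

Need 2375/(12n²) ≤ 0.2.
n² ≥ 2375/(12·0.2) = 989.583 ⇒ n ≥ 31.4576, so the smallest n is 32.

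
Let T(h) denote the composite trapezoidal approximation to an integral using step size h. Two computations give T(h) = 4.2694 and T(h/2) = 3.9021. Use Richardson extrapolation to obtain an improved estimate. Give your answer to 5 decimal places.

3.77967

R = (4·T(h/2) − T(h)) / 3 = (4·3.9021 − 4.2694)/3 = (11.3390)/3 = 3.77967.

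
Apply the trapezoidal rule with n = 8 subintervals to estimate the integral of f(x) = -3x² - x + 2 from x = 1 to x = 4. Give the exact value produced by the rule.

-64.7109375

h = (4 − 1)/8 = 0.375.
Nodes x₀,…,x₈ = 1, 1.375, 1.75, 2.125, 2.5, 2.875, 3.25, 3.625, 4.
f(x) = -3x² - x + 2: f₀=-2, f₁=-5.046875, f₂=-8.9375, f₃=-13.671875, f₄=-19.25, f₅=-25.671875, f₆=-32.9375, f₇=-41.046875, f₈=-50.
(h/2)·[f₀ + 2f₁ + 2f₂ + 2f₃ + 2f₄ + 2f₅ + 2f₆ + 2f₇ + f₈] = 0.1875·(-345.125) = -64.7109375.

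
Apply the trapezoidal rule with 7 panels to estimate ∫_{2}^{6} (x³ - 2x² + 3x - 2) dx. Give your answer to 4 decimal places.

223.5102

h = (6 − 2)/7 = 0.571429.
Nodes x₀,…,x₇ = 2, 2.571429, 3.142857, 3.714286, 4.285714, 4.857143, 5.428571, 6.
f(x) = x³ - 2x² + 3x - 2: f₀=4, f₁=9.492711, f₂=18.717201, f₃=32.793003, f₄=52.839650, f₅=79.976676, f₆=115.323615, f₇=160.
(h/2)·[f₀ + 2f₁ + 2f₂ + 2f₃ + 2f₄ + 2f₅ + 2f₆ + f₇] = 0.285714·(782.285714) = 223.5102.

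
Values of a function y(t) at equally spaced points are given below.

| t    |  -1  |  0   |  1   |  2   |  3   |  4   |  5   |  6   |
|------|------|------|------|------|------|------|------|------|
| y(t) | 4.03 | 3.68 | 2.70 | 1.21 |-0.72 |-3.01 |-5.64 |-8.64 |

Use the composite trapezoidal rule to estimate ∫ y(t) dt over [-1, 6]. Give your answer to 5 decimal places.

h = 1, n = 7.
(h/2)·[y₀ + 2y₁ + 2y₂ + 2y₃ + 2y₄ + 2y₅ + 2y₆ + y₇] = 0.5·(-8.17) = -4.08500.

-4.08500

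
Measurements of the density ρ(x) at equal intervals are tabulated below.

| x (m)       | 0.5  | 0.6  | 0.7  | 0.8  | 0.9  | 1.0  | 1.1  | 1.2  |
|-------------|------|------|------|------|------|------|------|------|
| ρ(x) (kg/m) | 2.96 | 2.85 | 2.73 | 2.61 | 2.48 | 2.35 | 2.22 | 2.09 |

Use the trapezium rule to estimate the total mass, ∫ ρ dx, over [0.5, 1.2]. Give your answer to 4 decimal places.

1.7765

h = 0.1, n = 7.
(h/2)·[y₀ + 2y₁ + 2y₂ + 2y₃ + 2y₄ + 2y₅ + 2y₆ + y₇] = 0.05·(35.53) = 1.7765.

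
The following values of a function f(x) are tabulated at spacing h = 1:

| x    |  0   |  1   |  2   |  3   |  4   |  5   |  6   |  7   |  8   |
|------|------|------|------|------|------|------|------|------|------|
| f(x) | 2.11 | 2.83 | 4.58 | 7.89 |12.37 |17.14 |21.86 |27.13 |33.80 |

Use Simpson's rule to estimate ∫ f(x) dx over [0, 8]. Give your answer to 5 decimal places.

111.16333

h = 1, n = 8.
(h/3)·[y₀ + 4y₁ + 2y₂ + 4y₃ + 2y₄ + 4y₅ + 2y₆ + 4y₇ + y₈] = 0.333333·(333.49) = 111.16333.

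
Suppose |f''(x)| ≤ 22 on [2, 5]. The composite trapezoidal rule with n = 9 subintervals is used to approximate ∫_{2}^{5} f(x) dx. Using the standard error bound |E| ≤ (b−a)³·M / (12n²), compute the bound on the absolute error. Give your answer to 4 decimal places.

|E| ≤ (3)³·22 / (12·9²) = 594/972 = 0.6111.

0.6111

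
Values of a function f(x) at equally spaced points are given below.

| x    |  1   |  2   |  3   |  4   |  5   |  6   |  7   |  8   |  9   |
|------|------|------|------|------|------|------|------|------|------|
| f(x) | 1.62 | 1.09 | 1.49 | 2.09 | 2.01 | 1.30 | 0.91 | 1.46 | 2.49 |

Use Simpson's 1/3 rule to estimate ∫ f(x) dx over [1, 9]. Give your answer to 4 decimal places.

12.2300

h = 1, n = 8.
(h/3)·[y₀ + 4y₁ + 2y₂ + 4y₃ + 2y₄ + 4y₅ + 2y₆ + 4y₇ + y₈] = 0.333333·(36.69) = 12.2300.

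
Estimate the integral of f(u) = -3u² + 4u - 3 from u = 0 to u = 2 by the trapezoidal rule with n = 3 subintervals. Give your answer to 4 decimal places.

-6.4444

h = (2 − 0)/3 = 0.666667.
Nodes u₀,…,u₃ = 0, 0.666667, 1.333333, 2.
f(u) = -3u² + 4u - 3: f₀=-3, f₁=-1.666667, f₂=-3, f₃=-7.
(h/2)·[f₀ + 2f₁ + 2f₂ + f₃] = 0.333333·(-19.333333) = -6.4444.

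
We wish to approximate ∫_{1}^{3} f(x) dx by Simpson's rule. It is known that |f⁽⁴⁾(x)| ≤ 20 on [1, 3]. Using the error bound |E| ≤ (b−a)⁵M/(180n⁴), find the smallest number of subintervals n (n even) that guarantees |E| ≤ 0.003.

6

Need 640/(180n⁴) ≤ 0.003.
n⁴ ≥ 640/(180·0.003) = 1185.19 ⇒ n ≥ 5.8674, so the smallest even n is 6. (n must be even for Simpson's rule.)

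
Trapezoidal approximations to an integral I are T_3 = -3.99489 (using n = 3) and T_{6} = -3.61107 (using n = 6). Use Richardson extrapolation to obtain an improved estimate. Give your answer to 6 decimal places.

-3.483130

R = (4·T_{6} − T_3) / 3 = (4·(-3.61107) − (-3.99489))/3 = (-10.44939)/3 = -3.483130.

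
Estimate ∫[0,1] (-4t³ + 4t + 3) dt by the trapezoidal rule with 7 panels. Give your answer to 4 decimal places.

3.9796

h = (1 − 0)/7 = 0.142857.
Nodes t₀,…,t₇ = 0, 0.142857, 0.285714, 0.428571, 0.571429, 0.714286, 0.857143, 1.
f(t) = -4t³ + 4t + 3: f₀=3, f₁=3.559767, f₂=4.049563, f₃=4.399417, f₄=4.539359, f₅=4.399417, f₆=3.909621, f₇=3.
(h/2)·[f₀ + 2f₁ + 2f₂ + 2f₃ + 2f₄ + 2f₅ + 2f₆ + f₇] = 0.071429·(55.714286) = 3.9796.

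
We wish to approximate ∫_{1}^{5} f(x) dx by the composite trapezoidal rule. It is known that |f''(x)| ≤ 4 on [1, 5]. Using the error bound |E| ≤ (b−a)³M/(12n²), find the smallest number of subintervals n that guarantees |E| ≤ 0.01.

Need 256/(12n²) ≤ 0.01.
n² ≥ 256/(12·0.01) = 2133.33 ⇒ n ≥ 46.1880, so the smallest n is 47.

47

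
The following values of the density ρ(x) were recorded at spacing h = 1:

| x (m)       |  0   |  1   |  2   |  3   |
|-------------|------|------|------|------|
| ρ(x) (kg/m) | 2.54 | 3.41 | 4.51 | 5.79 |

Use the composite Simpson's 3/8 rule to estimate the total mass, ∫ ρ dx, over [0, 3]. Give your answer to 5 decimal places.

12.03375

h = 1, n = 3.
(3h/8)·[y₀ + 3y₁ + 3y₂ + y₃] = 0.375·(32.09) = 12.03375.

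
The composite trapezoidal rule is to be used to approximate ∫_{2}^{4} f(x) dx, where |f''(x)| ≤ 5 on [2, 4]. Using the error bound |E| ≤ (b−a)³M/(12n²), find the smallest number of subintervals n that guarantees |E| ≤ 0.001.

Need 40/(12n²) ≤ 0.001.
n² ≥ 40/(12·0.001) = 3333.33 ⇒ n ≥ 57.7350, so the smallest n is 58.

58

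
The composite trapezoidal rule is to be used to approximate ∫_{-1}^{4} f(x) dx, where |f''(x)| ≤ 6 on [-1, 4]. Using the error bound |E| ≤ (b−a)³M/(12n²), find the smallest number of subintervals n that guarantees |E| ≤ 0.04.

40

Need 750/(12n²) ≤ 0.04.
n² ≥ 750/(12·0.04) = 1562.5 ⇒ n ≥ 39.5285, so the smallest n is 40.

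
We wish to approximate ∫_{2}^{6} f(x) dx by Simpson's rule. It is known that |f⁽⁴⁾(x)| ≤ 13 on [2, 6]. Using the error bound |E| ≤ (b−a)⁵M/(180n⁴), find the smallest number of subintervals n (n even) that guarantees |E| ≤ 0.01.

Need 13312/(180n⁴) ≤ 0.01.
n⁴ ≥ 13312/(180·0.01) = 7395.56 ⇒ n ≥ 9.2735, so the smallest even n is 10. (n must be even for Simpson's rule.)

10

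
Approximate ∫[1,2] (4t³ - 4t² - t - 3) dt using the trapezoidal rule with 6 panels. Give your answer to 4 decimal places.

1.2315

h = (2 − 1)/6 = 0.166667.
Nodes t₀,…,t₆ = 1, 1.166667, 1.333333, 1.5, 1.666667, 1.833333, 2.
f(t) = 4t³ - 4t² - t - 3: f₀=-4, f₁=-3.259259, f₂=-1.962963, f₃=0, f₄=2.740741, f₅=6.370370, f₆=11.
(h/2)·[f₀ + 2f₁ + 2f₂ + 2f₃ + 2f₄ + 2f₅ + f₆] = 0.083333·(14.777778) = 1.2315.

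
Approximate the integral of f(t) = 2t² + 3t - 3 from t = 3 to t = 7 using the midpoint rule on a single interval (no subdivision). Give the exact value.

M = (b−a)·f(5) = 4·(62) = 248.

248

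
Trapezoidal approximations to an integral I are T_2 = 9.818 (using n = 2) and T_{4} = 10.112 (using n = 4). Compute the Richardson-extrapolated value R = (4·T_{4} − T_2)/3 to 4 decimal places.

R = (4·T_{4} − T_2) / 3 = (4·10.112 − 9.818)/3 = (30.630)/3 = 10.2100.

10.2100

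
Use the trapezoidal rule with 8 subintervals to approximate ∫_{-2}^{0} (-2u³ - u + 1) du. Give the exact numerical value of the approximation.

h = (0 − (-2))/8 = 0.25.
Nodes u₀,…,u₈ = -2, -1.75, -1.5, -1.25, -1, -0.75, -0.5, -0.25, 0.
f(u) = -2u³ - u + 1: f₀=19, f₁=13.46875, f₂=9.25, f₃=6.15625, f₄=4, f₅=2.59375, f₆=1.75, f₇=1.28125, f₈=1.
(h/2)·[f₀ + 2f₁ + 2f₂ + 2f₃ + 2f₄ + 2f₅ + 2f₆ + 2f₇ + f₈] = 0.125·(97) = 12.125.

12.125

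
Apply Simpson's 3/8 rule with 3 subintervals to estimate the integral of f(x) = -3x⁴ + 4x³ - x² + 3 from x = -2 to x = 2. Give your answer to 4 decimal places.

-43.1111

h = (2 − (-2))/3 = 1.333333.
Nodes x₀,…,x₃ = -2, -0.666667, 0.666667, 2.
f(x) = -3x⁴ + 4x³ - x² + 3: f₀=-81, f₁=0.777778, f₂=3.148148, f₃=-17.
(3h/8)·[f₀ + 3f₁ + 3f₂ + f₃] = 0.5·(-86.222222) = -43.1111.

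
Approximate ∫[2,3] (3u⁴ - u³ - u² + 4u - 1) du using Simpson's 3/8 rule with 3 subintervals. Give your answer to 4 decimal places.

113.0278

h = (3 − 2)/3 = 0.333333.
Nodes u₀,…,u₃ = 2, 2.333333, 2.666667, 3.
f(u) = 3u⁴ - u³ - u² + 4u - 1: f₀=43, f₁=79.111111, f₂=135.296296, f₃=218.
(3h/8)·[f₀ + 3f₁ + 3f₂ + f₃] = 0.125·(904.222222) = 113.0278.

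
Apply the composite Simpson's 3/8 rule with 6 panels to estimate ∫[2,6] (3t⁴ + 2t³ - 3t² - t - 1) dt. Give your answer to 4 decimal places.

5059.1111

h = (6 − 2)/6 = 0.666667.
Nodes t₀,…,t₆ = 2, 2.666667, 3.333333, 4, 4.666667, 5.333333, 6.
f(t) = 3t⁴ + 2t³ - 3t² - t - 1: f₀=49, f₁=164.629630, f₂=406.777778, f₃=843, f₄=1555.074074, f₅=2639, f₆=4205.
(3h/8)·[f₀ + 3f₁ + 3f₂ + 2f₃ + 3f₄ + 3f₅ + f₆] = 0.25·(20236.444444) = 5059.1111.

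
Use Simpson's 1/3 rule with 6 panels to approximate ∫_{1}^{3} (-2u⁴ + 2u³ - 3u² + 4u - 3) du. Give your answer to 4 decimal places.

h = (3 − 1)/6 = 0.333333.
Nodes u₀,…,u₆ = 1, 1.333333, 1.666667, 2, 2.333333, 2.666667, 3.
f(u) = -2u⁴ + 2u³ - 3u² + 4u - 3: f₀=-2, f₁=-4.580247, f₂=-10.839506, f₃=-23, f₄=-43.876543, f₅=-76.876543, f₆=-126.
(h/3)·[f₀ + 4f₁ + 2f₂ + 4f₃ + 2f₄ + 4f₅ + f₆] = 0.111111·(-655.259259) = -72.8066.

-72.8066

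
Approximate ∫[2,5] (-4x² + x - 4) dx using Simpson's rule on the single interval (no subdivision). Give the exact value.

-157.5

S = (b−a)/6 · [f(2) + 4f(3.5) + f(5)] = 0.5·[(-18) + 4·(-49.5) + (-99)] = -157.5.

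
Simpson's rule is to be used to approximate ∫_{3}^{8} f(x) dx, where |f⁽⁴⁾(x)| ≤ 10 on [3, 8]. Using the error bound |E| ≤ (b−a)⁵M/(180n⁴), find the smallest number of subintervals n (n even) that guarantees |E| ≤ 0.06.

Need 31250/(180n⁴) ≤ 0.06.
n⁴ ≥ 31250/(180·0.06) = 2893.52 ⇒ n ≥ 7.3343, so the smallest even n is 8. (n must be even for Simpson's rule.)

8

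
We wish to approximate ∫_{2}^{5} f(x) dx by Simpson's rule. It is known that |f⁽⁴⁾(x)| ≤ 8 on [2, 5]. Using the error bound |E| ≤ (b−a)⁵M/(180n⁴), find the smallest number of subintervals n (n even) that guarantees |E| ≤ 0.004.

Need 1944/(180n⁴) ≤ 0.004.
n⁴ ≥ 1944/(180·0.004) = 2700 ⇒ n ≥ 7.2084, so the smallest even n is 8. (n must be even for Simpson's rule.)

8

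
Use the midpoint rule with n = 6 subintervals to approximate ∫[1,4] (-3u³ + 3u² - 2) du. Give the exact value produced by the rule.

h = (4 − 1)/6 = 0.5.
Midpoints m₁,…,m₆ = 1.25, 1.75, 2.25, 2.75, 3.25, 3.75.
f(m₁)=-3.171875, f(m₂)=-8.890625, f(m₃)=-20.984375, f(m₄)=-41.703125, f(m₅)=-73.296875, f(m₆)=-118.015625.
h·[f(m₁) + f(m₂) + f(m₃) + f(m₄) + f(m₅) + f(m₆)] = 0.5·(-266.0625) = -133.03125.

-133.03125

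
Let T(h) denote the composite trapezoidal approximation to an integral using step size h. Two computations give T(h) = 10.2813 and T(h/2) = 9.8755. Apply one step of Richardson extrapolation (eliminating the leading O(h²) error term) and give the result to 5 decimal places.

9.74023

R = (4·T(h/2) − T(h)) / 3 = (4·9.8755 − 10.2813)/3 = (29.2207)/3 = 9.74023.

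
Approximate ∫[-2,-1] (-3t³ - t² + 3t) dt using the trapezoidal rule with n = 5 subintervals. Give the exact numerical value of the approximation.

4.5

h = (-1 − (-2))/5 = 0.2.
Nodes t₀,…,t₅ = -2, -1.8, -1.6, -1.4, -1.2, -1.
f(t) = -3t³ - t² + 3t: f₀=14, f₁=8.856, f₂=4.928, f₃=2.072, f₄=0.144, f₅=-1.
(h/2)·[f₀ + 2f₁ + 2f₂ + 2f₃ + 2f₄ + f₅] = 0.1·(45) = 4.5.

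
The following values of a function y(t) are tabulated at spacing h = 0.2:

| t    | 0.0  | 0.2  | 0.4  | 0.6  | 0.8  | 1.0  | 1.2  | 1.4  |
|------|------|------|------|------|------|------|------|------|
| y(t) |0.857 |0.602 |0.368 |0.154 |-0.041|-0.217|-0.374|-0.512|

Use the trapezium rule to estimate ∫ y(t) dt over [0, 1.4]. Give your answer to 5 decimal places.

0.13290

h = 0.2, n = 7.
(h/2)·[y₀ + 2y₁ + 2y₂ + 2y₃ + 2y₄ + 2y₅ + 2y₆ + y₇] = 0.1·(1.329) = 0.13290.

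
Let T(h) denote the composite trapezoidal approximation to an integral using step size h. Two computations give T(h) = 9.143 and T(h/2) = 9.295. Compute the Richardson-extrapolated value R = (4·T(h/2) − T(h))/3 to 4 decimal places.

9.3457

R = (4·T(h/2) − T(h)) / 3 = (4·9.295 − 9.143)/3 = (28.037)/3 = 9.3457.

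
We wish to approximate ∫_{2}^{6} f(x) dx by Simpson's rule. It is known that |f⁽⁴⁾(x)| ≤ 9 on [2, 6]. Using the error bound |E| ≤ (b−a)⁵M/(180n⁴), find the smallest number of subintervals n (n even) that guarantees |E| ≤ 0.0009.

16

Need 9216/(180n⁴) ≤ 0.0009.
n⁴ ≥ 9216/(180·0.0009) = 56888.9 ⇒ n ≥ 15.4439, so the smallest even n is 16. (n must be even for Simpson's rule.)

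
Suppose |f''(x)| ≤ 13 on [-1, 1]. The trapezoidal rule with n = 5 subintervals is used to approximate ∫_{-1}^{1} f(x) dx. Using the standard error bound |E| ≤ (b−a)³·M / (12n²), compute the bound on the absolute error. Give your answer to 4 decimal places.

|E| ≤ (2)³·13 / (12·5²) = 104/300 = 0.3467.

0.3467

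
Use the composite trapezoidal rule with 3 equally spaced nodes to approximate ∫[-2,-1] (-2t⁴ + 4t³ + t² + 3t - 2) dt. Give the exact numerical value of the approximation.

-33.4375

h = (-1 − (-2))/2 = 0.5.
Nodes t₀,…,t₂ = -2, -1.5, -1.
f(t) = -2t⁴ + 4t³ + t² + 3t - 2: f₀=-68, f₁=-27.875, f₂=-10.
(h/2)·[f₀ + 2f₁ + f₂] = 0.25·(-133.75) = -33.4375.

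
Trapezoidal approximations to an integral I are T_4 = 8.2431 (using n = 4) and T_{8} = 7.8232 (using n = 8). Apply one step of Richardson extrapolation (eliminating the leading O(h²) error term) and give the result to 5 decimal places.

7.68323

R = (4·T_{8} − T_4) / 3 = (4·7.8232 − 8.2431)/3 = (23.0497)/3 = 7.68323.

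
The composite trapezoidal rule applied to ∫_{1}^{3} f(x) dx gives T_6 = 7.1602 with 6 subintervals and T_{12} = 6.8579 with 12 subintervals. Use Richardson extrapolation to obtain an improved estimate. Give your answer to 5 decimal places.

R = (4·T_{12} − T_6) / 3 = (4·6.8579 − 7.1602)/3 = (20.2714)/3 = 6.75713.

6.75713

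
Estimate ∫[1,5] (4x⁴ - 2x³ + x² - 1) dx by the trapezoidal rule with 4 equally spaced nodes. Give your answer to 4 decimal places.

h = (5 − 1)/3 = 1.333333.
Nodes x₀,…,x₃ = 1, 2.333333, 3.666667, 5.
f(x) = 4x⁴ - 2x³ + x² - 1: f₀=2, f₁=97.604938, f₂=636.864198, f₃=2274.
(h/2)·[f₀ + 2f₁ + 2f₂ + f₃] = 0.666667·(3744.938272) = 2496.6255.

2496.6255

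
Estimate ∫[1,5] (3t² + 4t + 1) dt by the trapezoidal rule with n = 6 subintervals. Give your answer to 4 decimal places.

176.8889

h = (5 − 1)/6 = 0.666667.
Nodes t₀,…,t₆ = 1, 1.666667, 2.333333, 3, 3.666667, 4.333333, 5.
f(t) = 3t² + 4t + 1: f₀=8, f₁=16, f₂=26.666667, f₃=40, f₄=56, f₅=74.666667, f₆=96.
(h/2)·[f₀ + 2f₁ + 2f₂ + 2f₃ + 2f₄ + 2f₅ + f₆] = 0.333333·(530.666667) = 176.8889.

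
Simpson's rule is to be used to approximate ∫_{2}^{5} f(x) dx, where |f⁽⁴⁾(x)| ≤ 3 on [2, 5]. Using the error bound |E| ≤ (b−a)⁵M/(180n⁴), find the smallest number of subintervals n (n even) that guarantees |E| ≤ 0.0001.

Need 729/(180n⁴) ≤ 0.0001.
n⁴ ≥ 729/(180·0.0001) = 40500 ⇒ n ≥ 14.1861, so the smallest even n is 16. (n must be even for Simpson's rule.)

16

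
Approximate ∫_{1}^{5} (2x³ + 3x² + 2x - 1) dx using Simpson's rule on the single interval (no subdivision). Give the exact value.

456

S = (b−a)/6 · [f(1) + 4f(3) + f(5)] = 0.666667·[6 + 4·86 + 334] = 456.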